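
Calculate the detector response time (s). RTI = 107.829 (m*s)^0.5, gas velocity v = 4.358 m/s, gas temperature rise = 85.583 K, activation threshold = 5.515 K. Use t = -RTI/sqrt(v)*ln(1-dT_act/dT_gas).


dT_act/dT_gas = 0.064440
ln(1 - 0.064440) = -0.066610
t = -107.829 / sqrt(4.358) * -0.066610 = 3.4406 s

3.4406 s


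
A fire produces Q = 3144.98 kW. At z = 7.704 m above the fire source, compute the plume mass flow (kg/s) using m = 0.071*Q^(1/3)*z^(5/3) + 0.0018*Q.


Q^(1/3) = 14.651
z^(5/3) = 30.051
First term = 0.071 * 14.651 * 30.051 = 31.260
Second term = 0.0018 * 3144.98 = 5.6610
m = 36.921 kg/s

36.921 kg/s


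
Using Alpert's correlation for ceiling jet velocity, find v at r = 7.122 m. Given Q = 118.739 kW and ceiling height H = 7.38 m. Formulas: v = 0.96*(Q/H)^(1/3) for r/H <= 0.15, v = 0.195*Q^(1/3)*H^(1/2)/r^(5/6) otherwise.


r/H = 7.122 / 7.38 = 0.96504
r/H > 0.15, so v = 0.195*Q^(1/3)*H^(1/2)/r^(5/6)
Q^(1/3) = 4.9151
H^(1/2) = 2.7166
r^(5/6) = 5.1345
v = 0.195 * 4.9151 * 2.7166 / 5.1345 = 0.50710 m/s

0.50710 m/s


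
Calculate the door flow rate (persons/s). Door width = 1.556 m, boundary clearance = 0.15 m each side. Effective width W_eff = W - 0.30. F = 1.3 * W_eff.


W_eff = 1.556 - 0.30 = 1.256 m
F = 1.3 * 1.256 = 1.6328 persons/s

1.6328 persons/s


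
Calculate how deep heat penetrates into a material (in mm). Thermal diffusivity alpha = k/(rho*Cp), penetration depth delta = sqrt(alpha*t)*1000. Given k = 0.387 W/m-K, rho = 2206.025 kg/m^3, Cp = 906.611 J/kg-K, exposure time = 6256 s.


alpha = 0.387 / (2206.025 * 906.611) = 1.9350e-07 m^2/s
alpha * t = 0.0012105
delta = sqrt(0.0012105) * 1000 = 34.793 mm

34.793 mm


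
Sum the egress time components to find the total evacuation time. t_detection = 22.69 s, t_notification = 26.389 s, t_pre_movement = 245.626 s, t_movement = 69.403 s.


Total = 22.69 + 26.389 + 245.626 + 69.403 = 364.108 s

364.108 s


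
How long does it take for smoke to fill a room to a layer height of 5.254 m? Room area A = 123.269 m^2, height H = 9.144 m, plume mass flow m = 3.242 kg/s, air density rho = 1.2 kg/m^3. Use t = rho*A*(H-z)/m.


H - z = 3.89 m
t = 1.2 * 123.269 * 3.89 / 3.242 = 177.49 s

177.49 s


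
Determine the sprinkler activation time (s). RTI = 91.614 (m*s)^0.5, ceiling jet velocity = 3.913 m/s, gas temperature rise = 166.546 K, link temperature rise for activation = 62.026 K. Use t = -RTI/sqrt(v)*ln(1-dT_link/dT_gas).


dT_link/dT_gas = 0.37243
ln(1 - 0.37243) = -0.46589
t = -91.614 / sqrt(3.913) * -0.46589 = 21.577 s

21.577 s


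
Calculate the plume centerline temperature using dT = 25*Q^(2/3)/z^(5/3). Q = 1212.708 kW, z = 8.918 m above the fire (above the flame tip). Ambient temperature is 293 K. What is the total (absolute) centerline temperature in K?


Q^(2/3) = 113.72
z^(5/3) = 38.351
dT = 25 * 113.72 / 38.351 = 74.131 K
T = 293 + 74.131 = 367.13 K

367.13 K


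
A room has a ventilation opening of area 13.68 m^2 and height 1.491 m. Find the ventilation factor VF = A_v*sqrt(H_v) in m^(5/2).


sqrt(H_v) = 1.2211
VF = 13.68 * 1.2211 = 16.704 m^(5/2)

16.704 m^(5/2)


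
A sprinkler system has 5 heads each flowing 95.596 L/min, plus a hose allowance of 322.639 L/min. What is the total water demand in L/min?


Sprinkler demand = 5 * 95.596 = 477.98 L/min
Total = 477.98 + 322.639 = 800.619 L/min

800.619 L/min


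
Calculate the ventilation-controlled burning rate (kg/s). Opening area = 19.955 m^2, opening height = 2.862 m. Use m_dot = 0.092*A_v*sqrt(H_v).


sqrt(H_v) = 1.6917
m_dot = 0.092 * 19.955 * 1.6917 = 3.1058 kg/s

3.1058 kg/s


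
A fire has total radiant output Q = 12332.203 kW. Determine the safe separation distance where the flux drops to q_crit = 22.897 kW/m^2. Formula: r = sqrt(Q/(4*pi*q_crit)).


4*pi*q_crit = 287.73
Q/(4*pi*q_crit) = 42.860
r = sqrt(42.860) = 6.5468 m

6.5468 m


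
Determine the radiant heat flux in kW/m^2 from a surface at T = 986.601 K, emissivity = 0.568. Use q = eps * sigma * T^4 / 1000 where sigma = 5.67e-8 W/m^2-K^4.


T^4 = 9.4747e+11
q = 0.568 * 5.67e-8 * 9.4747e+11 / 1000 = 30.514 kW/m^2

30.514 kW/m^2


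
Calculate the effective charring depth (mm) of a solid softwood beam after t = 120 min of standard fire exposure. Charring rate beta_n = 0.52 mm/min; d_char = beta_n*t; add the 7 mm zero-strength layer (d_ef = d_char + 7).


d_char = 0.52 * 120 = 62.4 mm
d_ef = 62.4 + 1.0*7 = 69.4 mm

69.4 mm


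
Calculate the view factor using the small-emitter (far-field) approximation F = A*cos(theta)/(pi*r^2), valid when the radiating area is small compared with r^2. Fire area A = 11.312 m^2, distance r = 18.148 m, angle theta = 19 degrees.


cos(19 deg) = 0.94552
pi*r^2 = 1034.7
F = 11.312 * 0.94552 / 1034.7 = 0.010337

0.010337


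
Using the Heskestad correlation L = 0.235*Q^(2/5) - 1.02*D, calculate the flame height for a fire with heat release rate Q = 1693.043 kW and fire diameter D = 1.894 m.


Q^(2/5) = 19.564
0.235 * Q^(2/5) = 4.5976
1.02 * D = 1.9319
L = 2.6658 m

2.6658 m


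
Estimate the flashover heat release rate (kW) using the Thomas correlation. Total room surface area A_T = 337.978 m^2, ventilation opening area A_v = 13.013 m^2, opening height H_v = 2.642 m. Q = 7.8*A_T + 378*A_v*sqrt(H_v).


7.8*A_T = 2636.2
sqrt(H_v) = 1.6254
378*A_v*sqrt(H_v) = 7995.3
Q = 2636.2 + 7995.3 = 10632 kW

10632 kW


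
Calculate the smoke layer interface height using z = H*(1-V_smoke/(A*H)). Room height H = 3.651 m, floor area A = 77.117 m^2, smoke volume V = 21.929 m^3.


V/(A*H) = 0.077886
1 - 0.077886 = 0.92211
z = 3.651 * 0.92211 = 3.3666 m

3.3666 m


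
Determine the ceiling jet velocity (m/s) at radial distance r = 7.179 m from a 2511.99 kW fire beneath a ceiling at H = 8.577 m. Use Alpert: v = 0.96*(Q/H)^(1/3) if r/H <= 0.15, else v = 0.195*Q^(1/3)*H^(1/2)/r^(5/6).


r/H = 7.179 / 8.577 = 0.83701
r/H > 0.15, so v = 0.195*Q^(1/3)*H^(1/2)/r^(5/6)
Q^(1/3) = 13.594
H^(1/2) = 2.9287
r^(5/6) = 5.1688
v = 0.195 * 13.594 * 2.9287 / 5.1688 = 1.5019 m/s

1.5019 m/s


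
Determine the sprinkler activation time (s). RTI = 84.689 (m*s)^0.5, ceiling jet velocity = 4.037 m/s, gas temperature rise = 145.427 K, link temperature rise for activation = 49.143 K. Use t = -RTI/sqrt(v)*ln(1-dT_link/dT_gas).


dT_link/dT_gas = 0.33792
ln(1 - 0.33792) = -0.41237
t = -84.689 / sqrt(4.037) * -0.41237 = 17.381 s

17.381 s


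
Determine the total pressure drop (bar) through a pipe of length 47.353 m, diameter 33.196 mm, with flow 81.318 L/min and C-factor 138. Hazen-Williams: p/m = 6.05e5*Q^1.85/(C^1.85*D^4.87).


Q^1.85 = 3418.6
C^1.85 = 9094.4
D^4.87 = 2.5567e+07
p/m = 0.0088948 bar/m
p_total = 0.0088948 * 47.353 = 0.42120 bar

0.42120 bar


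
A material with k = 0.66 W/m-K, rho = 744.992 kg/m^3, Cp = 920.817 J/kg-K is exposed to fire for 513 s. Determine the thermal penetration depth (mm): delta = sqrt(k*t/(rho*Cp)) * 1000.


alpha = 0.66 / (744.992 * 920.817) = 9.6210e-07 m^2/s
alpha * t = 0.00049356
delta = sqrt(0.00049356) * 1000 = 22.216 mm

22.216 mm


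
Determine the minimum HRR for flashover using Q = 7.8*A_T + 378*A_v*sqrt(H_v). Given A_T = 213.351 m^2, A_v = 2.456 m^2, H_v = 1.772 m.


7.8*A_T = 1664.1
sqrt(H_v) = 1.3312
378*A_v*sqrt(H_v) = 1235.8
Q = 1664.1 + 1235.8 = 2899.9 kW

2899.9 kW


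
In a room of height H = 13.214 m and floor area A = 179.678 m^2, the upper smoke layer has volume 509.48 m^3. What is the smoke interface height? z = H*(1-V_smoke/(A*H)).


V/(A*H) = 0.21458
1 - 0.21458 = 0.78542
z = 13.214 * 0.78542 = 10.378 m

10.378 m


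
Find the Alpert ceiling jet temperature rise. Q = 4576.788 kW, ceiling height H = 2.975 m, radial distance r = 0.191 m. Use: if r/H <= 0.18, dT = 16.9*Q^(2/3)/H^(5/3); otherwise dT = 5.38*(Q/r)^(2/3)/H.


r/H = 0.191 / 2.975 = 0.064202
r/H <= 0.18, so dT = 16.9*Q^(2/3)/H^(5/3)
Q^(2/3) = 275.66
H^(5/3) = 6.1538
dT = 16.9 * 275.66 / 6.1538 = 757.03 K

757.03 K


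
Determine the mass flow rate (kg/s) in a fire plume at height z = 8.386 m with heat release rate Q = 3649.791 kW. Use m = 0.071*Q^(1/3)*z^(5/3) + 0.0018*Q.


Q^(1/3) = 15.397
z^(5/3) = 34.615
First term = 0.071 * 15.397 * 34.615 = 37.839
Second term = 0.0018 * 3649.791 = 6.5696
m = 44.409 kg/s

44.409 kg/s


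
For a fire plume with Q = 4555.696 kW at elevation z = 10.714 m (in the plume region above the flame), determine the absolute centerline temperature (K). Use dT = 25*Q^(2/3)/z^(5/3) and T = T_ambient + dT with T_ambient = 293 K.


Q^(2/3) = 274.81
z^(5/3) = 52.070
dT = 25 * 274.81 / 52.070 = 131.94 K
T = 293 + 131.94 = 424.94 K

424.94 K


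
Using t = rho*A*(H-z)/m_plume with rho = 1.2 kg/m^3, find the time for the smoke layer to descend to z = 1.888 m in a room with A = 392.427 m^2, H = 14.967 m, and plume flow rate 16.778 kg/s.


H - z = 13.079 m
t = 1.2 * 392.427 * 13.079 / 16.778 = 367.09 s

367.09 s


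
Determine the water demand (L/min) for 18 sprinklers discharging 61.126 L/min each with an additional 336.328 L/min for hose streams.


Sprinkler demand = 18 * 61.126 = 1100.268 L/min
Total = 1100.268 + 336.328 = 1436.596 L/min

1436.596 L/min


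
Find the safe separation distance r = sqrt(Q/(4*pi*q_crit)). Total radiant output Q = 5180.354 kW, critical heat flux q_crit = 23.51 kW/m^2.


4*pi*q_crit = 295.44
Q/(4*pi*q_crit) = 17.535
r = sqrt(17.535) = 4.1874 m

4.1874 m


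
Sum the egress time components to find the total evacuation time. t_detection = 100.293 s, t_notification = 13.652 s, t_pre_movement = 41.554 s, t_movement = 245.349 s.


Total = 100.293 + 13.652 + 41.554 + 245.349 = 400.848 s

400.848 s


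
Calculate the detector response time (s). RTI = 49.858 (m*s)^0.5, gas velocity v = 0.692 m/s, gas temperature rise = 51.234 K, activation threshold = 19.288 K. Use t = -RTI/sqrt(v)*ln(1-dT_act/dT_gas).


dT_act/dT_gas = 0.37647
ln(1 - 0.37647) = -0.47236
t = -49.858 / sqrt(0.692) * -0.47236 = 28.311 s

28.311 s


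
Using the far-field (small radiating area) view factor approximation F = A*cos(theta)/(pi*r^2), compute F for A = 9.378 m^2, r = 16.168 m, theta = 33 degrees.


cos(33 deg) = 0.83867
pi*r^2 = 821.23
F = 9.378 * 0.83867 / 821.23 = 0.0095772

0.0095772


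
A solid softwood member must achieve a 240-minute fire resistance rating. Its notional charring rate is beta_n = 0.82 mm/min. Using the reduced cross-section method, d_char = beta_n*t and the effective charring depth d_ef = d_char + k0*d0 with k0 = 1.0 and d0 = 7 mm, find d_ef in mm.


d_char = 0.82 * 240 = 196.8 mm
d_ef = 196.8 + 1.0*7 = 203.8 mm

203.8 mm


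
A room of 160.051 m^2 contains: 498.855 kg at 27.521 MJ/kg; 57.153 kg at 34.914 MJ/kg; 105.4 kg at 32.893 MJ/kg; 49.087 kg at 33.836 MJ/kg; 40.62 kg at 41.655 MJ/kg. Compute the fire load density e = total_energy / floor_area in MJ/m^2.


Total energy = 498.855*27.521 + 57.153*34.914 + 105.4*32.893 + 49.087*33.836 + 40.62*41.655
= 13728.99 + 1995.440 + 3466.922 + 1660.908 + 1692.026
= 22544.28 MJ
e = 22544.28 / 160.051 = 140.86 MJ/m^2

140.86 MJ/m^2


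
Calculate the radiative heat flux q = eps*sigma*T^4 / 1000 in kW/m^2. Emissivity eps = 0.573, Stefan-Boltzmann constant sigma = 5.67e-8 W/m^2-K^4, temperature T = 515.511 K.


T^4 = 7.0624e+10
q = 0.573 * 5.67e-8 * 7.0624e+10 / 1000 = 2.2945 kW/m^2

2.2945 kW/m^2


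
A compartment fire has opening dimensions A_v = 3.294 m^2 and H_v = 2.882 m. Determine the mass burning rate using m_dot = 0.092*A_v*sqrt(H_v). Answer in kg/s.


sqrt(H_v) = 1.6976
m_dot = 0.092 * 3.294 * 1.6976 = 0.51447 kg/s

0.51447 kg/s


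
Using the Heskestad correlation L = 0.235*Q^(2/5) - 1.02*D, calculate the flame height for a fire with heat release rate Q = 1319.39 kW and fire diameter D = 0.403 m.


Q^(2/5) = 17.707
0.235 * Q^(2/5) = 4.1612
1.02 * D = 0.41106
L = 3.7501 m

3.7501 m


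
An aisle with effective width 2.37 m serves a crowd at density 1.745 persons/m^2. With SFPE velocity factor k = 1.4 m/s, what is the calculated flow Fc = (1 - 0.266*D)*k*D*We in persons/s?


1 - 0.266*D = 1 - 0.266*1.745 = 0.53583
Fs = 0.53583 * 1.4 * 1.745 = 1.3090 persons/(s*m)
Fc = 1.3090 * 2.37 = 3.1024 persons/s

3.1024 persons/s


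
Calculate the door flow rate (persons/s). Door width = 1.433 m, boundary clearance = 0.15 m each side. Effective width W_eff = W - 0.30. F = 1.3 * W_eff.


W_eff = 1.433 - 0.30 = 1.133 m
F = 1.3 * 1.133 = 1.4729 persons/s

1.4729 persons/s


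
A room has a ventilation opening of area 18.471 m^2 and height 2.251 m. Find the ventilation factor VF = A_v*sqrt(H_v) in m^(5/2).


sqrt(H_v) = 1.5003
VF = 18.471 * 1.5003 = 27.713 m^(5/2)

27.713 m^(5/2)


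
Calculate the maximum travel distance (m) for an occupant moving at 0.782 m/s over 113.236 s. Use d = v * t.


d = 0.782 * 113.236 = 88.551 m

88.551 m


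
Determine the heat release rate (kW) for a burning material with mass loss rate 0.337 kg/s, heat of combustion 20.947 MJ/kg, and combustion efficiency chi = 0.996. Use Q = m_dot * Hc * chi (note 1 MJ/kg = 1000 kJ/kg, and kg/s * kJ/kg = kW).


Hc = 20.947 MJ/kg = 20.947 * 1000 kJ/kg = 20947 kJ/kg
Q = 0.337 kg/s * 20947 kJ/kg * 0.996 = 7030.9 kW

7030.9 kW


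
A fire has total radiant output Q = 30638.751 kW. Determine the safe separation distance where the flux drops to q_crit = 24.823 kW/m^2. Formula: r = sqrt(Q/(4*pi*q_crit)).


4*pi*q_crit = 311.94
Q/(4*pi*q_crit) = 98.222
r = sqrt(98.222) = 9.9107 m

9.9107 m


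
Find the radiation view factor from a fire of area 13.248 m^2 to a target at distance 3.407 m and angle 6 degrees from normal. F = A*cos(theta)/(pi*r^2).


cos(6 deg) = 0.99452
pi*r^2 = 36.467
F = 13.248 * 0.99452 / 36.467 = 0.36130

0.36130


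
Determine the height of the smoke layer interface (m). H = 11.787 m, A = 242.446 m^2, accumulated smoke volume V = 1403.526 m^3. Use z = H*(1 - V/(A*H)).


V/(A*H) = 0.49114
1 - 0.49114 = 0.50886
z = 11.787 * 0.50886 = 5.9980 m

5.9980 m


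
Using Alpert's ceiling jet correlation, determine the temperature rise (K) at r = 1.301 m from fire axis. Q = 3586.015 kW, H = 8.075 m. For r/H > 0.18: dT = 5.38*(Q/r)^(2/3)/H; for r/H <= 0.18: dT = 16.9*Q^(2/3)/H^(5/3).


r/H = 1.301 / 8.075 = 0.16111
r/H <= 0.18, so dT = 16.9*Q^(2/3)/H^(5/3)
Q^(2/3) = 234.28
H^(5/3) = 32.502
dT = 16.9 * 234.28 / 32.502 = 121.82 K

121.82 K


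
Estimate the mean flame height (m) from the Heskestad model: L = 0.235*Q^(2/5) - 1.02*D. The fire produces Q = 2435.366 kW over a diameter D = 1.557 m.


Q^(2/5) = 22.627
0.235 * Q^(2/5) = 5.3173
1.02 * D = 1.5881
L = 3.7292 m

3.7292 m


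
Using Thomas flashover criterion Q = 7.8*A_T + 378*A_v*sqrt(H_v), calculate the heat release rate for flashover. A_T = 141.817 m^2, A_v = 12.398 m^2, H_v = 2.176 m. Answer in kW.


7.8*A_T = 1106.2
sqrt(H_v) = 1.4751
378*A_v*sqrt(H_v) = 6913.1
Q = 1106.2 + 6913.1 = 8019.3 kW

8019.3 kW


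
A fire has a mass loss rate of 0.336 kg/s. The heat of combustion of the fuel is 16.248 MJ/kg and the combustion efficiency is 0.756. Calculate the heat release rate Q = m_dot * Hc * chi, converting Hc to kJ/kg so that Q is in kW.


Hc = 16.248 MJ/kg = 16.248 * 1000 kJ/kg = 16248 kJ/kg
Q = 0.336 kg/s * 16248 kJ/kg * 0.756 = 4127.3 kW

4127.3 kW


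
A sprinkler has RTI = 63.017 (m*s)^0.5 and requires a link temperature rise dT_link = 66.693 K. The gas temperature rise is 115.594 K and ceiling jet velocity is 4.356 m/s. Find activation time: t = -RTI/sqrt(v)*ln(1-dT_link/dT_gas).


dT_link/dT_gas = 0.57696
ln(1 - 0.57696) = -0.86029
t = -63.017 / sqrt(4.356) * -0.86029 = 25.975 s

25.975 s


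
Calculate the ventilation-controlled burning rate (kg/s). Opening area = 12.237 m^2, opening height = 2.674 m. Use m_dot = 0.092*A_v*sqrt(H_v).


sqrt(H_v) = 1.6352
m_dot = 0.092 * 12.237 * 1.6352 = 1.8410 kg/s

1.8410 kg/s


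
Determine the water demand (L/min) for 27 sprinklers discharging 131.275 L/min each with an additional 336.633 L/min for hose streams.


Sprinkler demand = 27 * 131.275 = 3544.425 L/min
Total = 3544.425 + 336.633 = 3881.058 L/min

3881.058 L/min


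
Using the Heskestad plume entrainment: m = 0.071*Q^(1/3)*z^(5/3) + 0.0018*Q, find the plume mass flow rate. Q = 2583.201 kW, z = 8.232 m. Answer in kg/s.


Q^(1/3) = 13.721
z^(5/3) = 33.562
First term = 0.071 * 13.721 * 33.562 = 32.695
Second term = 0.0018 * 2583.201 = 4.6498
m = 37.345 kg/s

37.345 kg/s


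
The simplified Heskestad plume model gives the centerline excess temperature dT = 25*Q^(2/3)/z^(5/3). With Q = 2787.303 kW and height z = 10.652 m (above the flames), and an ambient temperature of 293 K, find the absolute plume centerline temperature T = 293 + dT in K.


Q^(2/3) = 198.06
z^(5/3) = 51.569
dT = 25 * 198.06 / 51.569 = 96.016 K
T = 293 + 96.016 = 389.02 K

389.02 K


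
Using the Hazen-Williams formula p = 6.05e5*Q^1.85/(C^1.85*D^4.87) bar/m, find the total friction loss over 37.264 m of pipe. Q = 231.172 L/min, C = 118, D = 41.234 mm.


Q^1.85 = 23620
C^1.85 = 6807.4
D^4.87 = 7.3501e+07
p/m = 0.028560 bar/m
p_total = 0.028560 * 37.264 = 1.0643 bar

1.0643 bar


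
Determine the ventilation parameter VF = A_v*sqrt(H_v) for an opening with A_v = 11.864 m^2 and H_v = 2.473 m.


sqrt(H_v) = 1.5726
VF = 11.864 * 1.5726 = 18.657 m^(5/2)

18.657 m^(5/2)


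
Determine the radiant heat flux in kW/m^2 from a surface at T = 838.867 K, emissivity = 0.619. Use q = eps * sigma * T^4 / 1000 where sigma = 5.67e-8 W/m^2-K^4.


T^4 = 4.9519e+11
q = 0.619 * 5.67e-8 * 4.9519e+11 / 1000 = 17.380 kW/m^2

17.380 kW/m^2


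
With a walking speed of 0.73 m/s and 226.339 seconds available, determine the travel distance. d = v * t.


d = 0.73 * 226.339 = 165.23 m

165.23 m


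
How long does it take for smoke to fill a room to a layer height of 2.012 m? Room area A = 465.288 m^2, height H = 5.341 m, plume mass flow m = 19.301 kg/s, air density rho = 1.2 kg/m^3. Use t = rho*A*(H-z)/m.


H - z = 3.329 m
t = 1.2 * 465.288 * 3.329 / 19.301 = 96.302 s

96.302 s


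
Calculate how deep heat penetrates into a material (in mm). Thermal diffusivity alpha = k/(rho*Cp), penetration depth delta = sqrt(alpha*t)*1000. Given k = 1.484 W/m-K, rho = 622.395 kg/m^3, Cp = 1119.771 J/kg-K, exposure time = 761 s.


alpha = 1.484 / (622.395 * 1119.771) = 2.1293e-06 m^2/s
alpha * t = 0.0016204
delta = sqrt(0.0016204) * 1000 = 40.254 mm

40.254 mm


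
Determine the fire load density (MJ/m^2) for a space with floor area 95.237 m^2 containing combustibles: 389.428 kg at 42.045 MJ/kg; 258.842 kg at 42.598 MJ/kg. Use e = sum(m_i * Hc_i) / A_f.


Total energy = 389.428*42.045 + 258.842*42.598
= 16373.50 + 11026.15
= 27399.65 MJ
e = 27399.65 / 95.237 = 287.70 MJ/m^2

287.70 MJ/m^2


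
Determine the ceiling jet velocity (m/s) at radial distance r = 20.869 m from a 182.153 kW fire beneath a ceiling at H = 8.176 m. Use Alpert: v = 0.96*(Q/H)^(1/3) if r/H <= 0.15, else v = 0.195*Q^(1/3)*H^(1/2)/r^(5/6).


r/H = 20.869 / 8.176 = 2.5525
r/H > 0.15, so v = 0.195*Q^(1/3)*H^(1/2)/r^(5/6)
Q^(1/3) = 5.6686
H^(1/2) = 2.8594
r^(5/6) = 12.577
v = 0.195 * 5.6686 * 2.8594 / 12.577 = 0.25130 m/s

0.25130 m/s


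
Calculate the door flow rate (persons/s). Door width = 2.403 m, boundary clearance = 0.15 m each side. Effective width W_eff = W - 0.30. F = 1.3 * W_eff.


W_eff = 2.403 - 0.30 = 2.103 m
F = 1.3 * 2.103 = 2.7339 persons/s

2.7339 persons/s


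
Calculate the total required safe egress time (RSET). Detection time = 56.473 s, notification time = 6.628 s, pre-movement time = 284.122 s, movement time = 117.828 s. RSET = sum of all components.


Total = 56.473 + 6.628 + 284.122 + 117.828 = 465.051 s

465.051 s


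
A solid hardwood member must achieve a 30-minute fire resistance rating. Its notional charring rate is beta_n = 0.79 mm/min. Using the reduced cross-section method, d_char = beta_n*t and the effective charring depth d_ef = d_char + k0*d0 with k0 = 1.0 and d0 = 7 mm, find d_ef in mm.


d_char = 0.79 * 30 = 23.7 mm
d_ef = 23.7 + 1.0*7 = 30.7 mm

30.7 mm


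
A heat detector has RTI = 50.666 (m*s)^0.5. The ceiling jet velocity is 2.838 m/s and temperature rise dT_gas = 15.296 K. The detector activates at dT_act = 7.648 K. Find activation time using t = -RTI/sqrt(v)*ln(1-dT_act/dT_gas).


dT_act/dT_gas = 0.5
ln(1 - 0.5) = -0.69315
t = -50.666 / sqrt(2.838) * -0.69315 = 20.847 s

20.847 s


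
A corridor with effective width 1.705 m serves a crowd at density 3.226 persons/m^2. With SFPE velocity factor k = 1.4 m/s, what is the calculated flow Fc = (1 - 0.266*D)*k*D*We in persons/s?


1 - 0.266*D = 1 - 0.266*3.226 = 0.14188
Fs = 0.14188 * 1.4 * 3.226 = 0.64080 persons/(s*m)
Fc = 0.64080 * 1.705 = 1.0926 persons/s

1.0926 persons/s


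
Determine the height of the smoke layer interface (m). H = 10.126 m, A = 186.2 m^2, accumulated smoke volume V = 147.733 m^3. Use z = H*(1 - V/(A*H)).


V/(A*H) = 0.078354
1 - 0.078354 = 0.92165
z = 10.126 * 0.92165 = 9.3326 m

9.3326 m


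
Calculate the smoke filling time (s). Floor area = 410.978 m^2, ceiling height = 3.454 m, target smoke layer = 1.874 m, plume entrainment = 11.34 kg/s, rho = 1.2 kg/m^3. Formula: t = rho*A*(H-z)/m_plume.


H - z = 1.58 m
t = 1.2 * 410.978 * 1.58 / 11.34 = 68.714 s

68.714 s


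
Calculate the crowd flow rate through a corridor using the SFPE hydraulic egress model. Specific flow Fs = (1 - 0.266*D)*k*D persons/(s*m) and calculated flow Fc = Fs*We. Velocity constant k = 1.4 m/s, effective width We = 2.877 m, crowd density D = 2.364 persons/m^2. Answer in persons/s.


1 - 0.266*D = 1 - 0.266*2.364 = 0.37118
Fs = 0.37118 * 1.4 * 2.364 = 1.2284 persons/(s*m)
Fc = 1.2284 * 2.877 = 3.5342 persons/s

3.5342 persons/s


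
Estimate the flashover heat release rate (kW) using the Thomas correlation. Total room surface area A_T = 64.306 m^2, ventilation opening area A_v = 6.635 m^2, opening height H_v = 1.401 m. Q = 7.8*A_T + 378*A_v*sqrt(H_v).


7.8*A_T = 501.59
sqrt(H_v) = 1.1836
378*A_v*sqrt(H_v) = 2968.6
Q = 501.59 + 2968.6 = 3470.2 kW

3470.2 kW


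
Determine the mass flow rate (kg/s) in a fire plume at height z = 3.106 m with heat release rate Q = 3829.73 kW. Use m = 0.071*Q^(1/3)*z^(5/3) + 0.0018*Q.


Q^(1/3) = 15.645
z^(5/3) = 6.6120
First term = 0.071 * 15.645 * 6.6120 = 7.3449
Second term = 0.0018 * 3829.73 = 6.8935
m = 14.238 kg/s

14.238 kg/s


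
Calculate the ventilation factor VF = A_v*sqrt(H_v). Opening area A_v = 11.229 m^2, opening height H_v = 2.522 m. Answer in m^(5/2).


sqrt(H_v) = 1.5881
VF = 11.229 * 1.5881 = 17.833 m^(5/2)

17.833 m^(5/2)


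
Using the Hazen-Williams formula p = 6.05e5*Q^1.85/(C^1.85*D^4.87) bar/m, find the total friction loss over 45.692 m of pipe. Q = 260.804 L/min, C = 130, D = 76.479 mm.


Q^1.85 = 29524
C^1.85 = 8143.2
D^4.87 = 1.4888e+09
p/m = 0.0014733 bar/m
p_total = 0.0014733 * 45.692 = 0.067318 bar

0.067318 bar


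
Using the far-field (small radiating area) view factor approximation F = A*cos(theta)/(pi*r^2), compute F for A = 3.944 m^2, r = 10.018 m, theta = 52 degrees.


cos(52 deg) = 0.61566
pi*r^2 = 315.29
F = 3.944 * 0.61566 / 315.29 = 0.0077014

0.0077014


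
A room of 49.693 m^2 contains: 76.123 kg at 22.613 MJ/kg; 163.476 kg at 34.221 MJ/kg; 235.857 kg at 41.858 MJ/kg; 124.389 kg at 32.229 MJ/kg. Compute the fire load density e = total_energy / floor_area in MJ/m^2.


Total energy = 76.123*22.613 + 163.476*34.221 + 235.857*41.858 + 124.389*32.229
= 1721.369 + 5594.312 + 9872.502 + 4008.933
= 21197.12 MJ
e = 21197.12 / 49.693 = 426.56 MJ/m^2

426.56 MJ/m^2


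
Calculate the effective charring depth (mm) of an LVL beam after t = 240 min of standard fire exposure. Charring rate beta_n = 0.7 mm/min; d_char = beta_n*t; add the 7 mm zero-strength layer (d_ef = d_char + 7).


d_char = 0.7 * 240 = 168 mm
d_ef = 168 + 1.0*7 = 175 mm

175 mm


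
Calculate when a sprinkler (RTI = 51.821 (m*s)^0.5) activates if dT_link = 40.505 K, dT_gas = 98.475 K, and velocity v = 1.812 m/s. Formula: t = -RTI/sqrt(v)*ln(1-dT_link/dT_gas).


dT_link/dT_gas = 0.41132
ln(1 - 0.41132) = -0.52988
t = -51.821 / sqrt(1.812) * -0.52988 = 20.399 s

20.399 s


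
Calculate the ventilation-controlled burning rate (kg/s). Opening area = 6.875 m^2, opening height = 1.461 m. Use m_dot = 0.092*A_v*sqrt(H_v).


sqrt(H_v) = 1.2087
m_dot = 0.092 * 6.875 * 1.2087 = 0.76451 kg/s

0.76451 kg/s


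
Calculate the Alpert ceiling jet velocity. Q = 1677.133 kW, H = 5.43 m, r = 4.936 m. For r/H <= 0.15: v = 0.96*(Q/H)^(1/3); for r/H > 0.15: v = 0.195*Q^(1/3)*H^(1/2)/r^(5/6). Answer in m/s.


r/H = 4.936 / 5.43 = 0.90902
r/H > 0.15, so v = 0.195*Q^(1/3)*H^(1/2)/r^(5/6)
Q^(1/3) = 11.881
H^(1/2) = 2.3302
r^(5/6) = 3.7828
v = 0.195 * 11.881 * 2.3302 / 3.7828 = 1.4272 m/s

1.4272 m/s


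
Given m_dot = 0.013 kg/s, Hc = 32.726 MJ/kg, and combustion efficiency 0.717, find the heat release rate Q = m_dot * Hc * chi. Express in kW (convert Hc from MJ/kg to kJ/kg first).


Hc = 32.726 MJ/kg = 32.726 * 1000 kJ/kg = 32726 kJ/kg
Q = 0.013 kg/s * 32726 kJ/kg * 0.717 = 305.04 kW

305.04 kW


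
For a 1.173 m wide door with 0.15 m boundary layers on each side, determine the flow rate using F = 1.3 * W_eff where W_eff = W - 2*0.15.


W_eff = 1.173 - 0.30 = 0.873 m
F = 1.3 * 0.873 = 1.1349 persons/s

1.1349 persons/s


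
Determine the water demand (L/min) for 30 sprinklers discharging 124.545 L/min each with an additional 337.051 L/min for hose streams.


Sprinkler demand = 30 * 124.545 = 3736.35 L/min
Total = 3736.35 + 337.051 = 4073.401 L/min

4073.401 L/min


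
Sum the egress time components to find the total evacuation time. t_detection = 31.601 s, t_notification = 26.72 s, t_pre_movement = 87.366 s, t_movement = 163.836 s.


Total = 31.601 + 26.72 + 87.366 + 163.836 = 309.523 s

309.523 s


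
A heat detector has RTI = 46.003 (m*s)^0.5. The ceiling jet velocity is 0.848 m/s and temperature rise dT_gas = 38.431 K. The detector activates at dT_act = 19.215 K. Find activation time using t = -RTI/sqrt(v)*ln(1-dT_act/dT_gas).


dT_act/dT_gas = 0.49999
ln(1 - 0.49999) = -0.69312
t = -46.003 / sqrt(0.848) * -0.69312 = 34.626 s

34.626 s


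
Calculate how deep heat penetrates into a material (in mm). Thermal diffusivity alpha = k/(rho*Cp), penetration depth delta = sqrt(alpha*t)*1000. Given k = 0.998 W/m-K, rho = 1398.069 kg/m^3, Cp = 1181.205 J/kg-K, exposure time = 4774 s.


alpha = 0.998 / (1398.069 * 1181.205) = 6.0433e-07 m^2/s
alpha * t = 0.0028851
delta = sqrt(0.0028851) * 1000 = 53.713 mm

53.713 mm


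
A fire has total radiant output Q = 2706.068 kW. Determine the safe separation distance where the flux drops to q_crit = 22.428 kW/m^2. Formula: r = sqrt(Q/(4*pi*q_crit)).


4*pi*q_crit = 281.84
Q/(4*pi*q_crit) = 9.6015
r = sqrt(9.6015) = 3.0986 m

3.0986 m


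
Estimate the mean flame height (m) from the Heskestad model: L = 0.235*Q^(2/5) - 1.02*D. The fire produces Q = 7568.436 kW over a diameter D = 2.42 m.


Q^(2/5) = 35.612
0.235 * Q^(2/5) = 8.3689
1.02 * D = 2.4684
L = 5.9005 m

5.9005 m


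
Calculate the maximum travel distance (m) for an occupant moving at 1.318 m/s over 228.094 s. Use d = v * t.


d = 1.318 * 228.094 = 300.63 m

300.63 m


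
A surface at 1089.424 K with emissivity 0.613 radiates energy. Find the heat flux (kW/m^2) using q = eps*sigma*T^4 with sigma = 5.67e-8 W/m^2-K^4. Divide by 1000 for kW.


T^4 = 1.4086e+12
q = 0.613 * 5.67e-8 * 1.4086e+12 / 1000 = 48.959 kW/m^2

48.959 kW/m^2


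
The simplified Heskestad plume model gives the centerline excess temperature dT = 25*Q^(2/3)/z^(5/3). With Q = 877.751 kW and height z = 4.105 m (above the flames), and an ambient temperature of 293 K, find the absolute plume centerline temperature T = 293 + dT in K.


Q^(2/3) = 91.674
z^(5/3) = 10.524
dT = 25 * 91.674 / 10.524 = 217.77 K
T = 293 + 217.77 = 510.77 K

510.77 K


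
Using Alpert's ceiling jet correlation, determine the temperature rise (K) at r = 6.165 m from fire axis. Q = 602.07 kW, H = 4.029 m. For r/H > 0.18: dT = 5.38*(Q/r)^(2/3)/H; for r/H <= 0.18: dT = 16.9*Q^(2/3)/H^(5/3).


r/H = 6.165 / 4.029 = 1.5302
r/H > 0.18, so dT = 5.38*(Q/r)^(2/3)/H
Q/r = 97.659
(Q/r)^(2/3) = 21.207
dT = 5.38 * 21.207 / 4.029 = 28.318 K

28.318 K


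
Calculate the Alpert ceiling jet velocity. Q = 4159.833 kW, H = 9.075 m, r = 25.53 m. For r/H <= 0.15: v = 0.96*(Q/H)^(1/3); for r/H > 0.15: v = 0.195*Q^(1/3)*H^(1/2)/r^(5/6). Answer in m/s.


r/H = 25.53 / 9.075 = 2.8132
r/H > 0.15, so v = 0.195*Q^(1/3)*H^(1/2)/r^(5/6)
Q^(1/3) = 16.083
H^(1/2) = 3.0125
r^(5/6) = 14.878
v = 0.195 * 16.083 * 3.0125 / 14.878 = 0.63500 m/s

0.63500 m/s


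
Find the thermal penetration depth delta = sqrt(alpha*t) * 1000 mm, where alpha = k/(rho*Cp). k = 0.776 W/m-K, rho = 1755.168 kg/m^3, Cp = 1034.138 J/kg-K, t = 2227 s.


alpha = 0.776 / (1755.168 * 1034.138) = 4.2753e-07 m^2/s
alpha * t = 0.00095210
delta = sqrt(0.00095210) * 1000 = 30.856 mm

30.856 mm


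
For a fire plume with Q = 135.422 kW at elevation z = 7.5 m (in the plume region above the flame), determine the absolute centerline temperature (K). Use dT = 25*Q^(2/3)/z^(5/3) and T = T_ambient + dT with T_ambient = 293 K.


Q^(2/3) = 26.371
z^(5/3) = 28.737
dT = 25 * 26.371 / 28.737 = 22.942 K
T = 293 + 22.942 = 315.94 K

315.94 K


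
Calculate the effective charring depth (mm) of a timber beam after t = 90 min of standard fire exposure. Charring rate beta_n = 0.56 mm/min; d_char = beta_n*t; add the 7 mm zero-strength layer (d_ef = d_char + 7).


d_char = 0.56 * 90 = 50.4 mm
d_ef = 50.4 + 1.0*7 = 57.4 mm

57.4 mm


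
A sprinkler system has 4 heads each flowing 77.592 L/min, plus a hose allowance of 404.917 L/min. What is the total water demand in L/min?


Sprinkler demand = 4 * 77.592 = 310.368 L/min
Total = 310.368 + 404.917 = 715.285 L/min

715.285 L/min


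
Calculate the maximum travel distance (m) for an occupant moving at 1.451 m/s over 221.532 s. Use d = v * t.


d = 1.451 * 221.532 = 321.44 m

321.44 m


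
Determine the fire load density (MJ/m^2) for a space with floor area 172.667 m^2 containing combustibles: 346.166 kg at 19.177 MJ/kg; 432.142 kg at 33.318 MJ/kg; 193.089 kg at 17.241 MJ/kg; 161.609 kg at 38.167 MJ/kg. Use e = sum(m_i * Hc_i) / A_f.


Total energy = 346.166*19.177 + 432.142*33.318 + 193.089*17.241 + 161.609*38.167
= 6638.425 + 14398.11 + 3329.047 + 6168.131
= 30533.71 MJ
e = 30533.71 / 172.667 = 176.84 MJ/m^2

176.84 MJ/m^2


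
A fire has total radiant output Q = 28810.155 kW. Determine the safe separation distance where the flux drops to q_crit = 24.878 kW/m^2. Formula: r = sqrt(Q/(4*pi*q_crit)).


4*pi*q_crit = 312.63
Q/(4*pi*q_crit) = 92.155
r = sqrt(92.155) = 9.5998 m

9.5998 m


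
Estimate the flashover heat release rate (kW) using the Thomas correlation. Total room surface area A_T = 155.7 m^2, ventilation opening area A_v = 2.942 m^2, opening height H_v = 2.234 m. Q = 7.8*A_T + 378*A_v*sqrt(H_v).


7.8*A_T = 1214.46
sqrt(H_v) = 1.4947
378*A_v*sqrt(H_v) = 1662.2
Q = 1214.46 + 1662.2 = 2876.6 kW

2876.6 kW


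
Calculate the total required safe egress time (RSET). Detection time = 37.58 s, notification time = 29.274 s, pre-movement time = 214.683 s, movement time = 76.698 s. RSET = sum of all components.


Total = 37.58 + 29.274 + 214.683 + 76.698 = 358.235 s

358.235 s


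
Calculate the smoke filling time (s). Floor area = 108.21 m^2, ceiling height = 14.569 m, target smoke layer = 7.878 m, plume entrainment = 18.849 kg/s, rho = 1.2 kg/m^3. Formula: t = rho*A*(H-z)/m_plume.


H - z = 6.691 m
t = 1.2 * 108.21 * 6.691 / 18.849 = 46.095 s

46.095 s


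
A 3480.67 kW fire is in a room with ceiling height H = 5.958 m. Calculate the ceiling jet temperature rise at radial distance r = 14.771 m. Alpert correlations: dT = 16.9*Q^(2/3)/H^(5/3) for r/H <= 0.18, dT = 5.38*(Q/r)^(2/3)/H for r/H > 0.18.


r/H = 14.771 / 5.958 = 2.4792
r/H > 0.18, so dT = 5.38*(Q/r)^(2/3)/H
Q/r = 235.64
(Q/r)^(2/3) = 38.151
dT = 5.38 * 38.151 / 5.958 = 34.450 K

34.450 K


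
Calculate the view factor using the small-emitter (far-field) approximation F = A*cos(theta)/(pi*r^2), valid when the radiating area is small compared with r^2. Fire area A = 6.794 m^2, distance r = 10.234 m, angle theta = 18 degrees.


cos(18 deg) = 0.95106
pi*r^2 = 329.03
F = 6.794 * 0.95106 / 329.03 = 0.019638

0.019638


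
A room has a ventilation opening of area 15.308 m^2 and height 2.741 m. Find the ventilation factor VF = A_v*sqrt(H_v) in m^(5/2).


sqrt(H_v) = 1.6556
VF = 15.308 * 1.6556 = 25.344 m^(5/2)

25.344 m^(5/2)


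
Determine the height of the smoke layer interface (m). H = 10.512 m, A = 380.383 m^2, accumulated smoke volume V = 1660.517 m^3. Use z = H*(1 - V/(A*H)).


V/(A*H) = 0.41528
1 - 0.41528 = 0.58472
z = 10.512 * 0.58472 = 6.1466 m

6.1466 m


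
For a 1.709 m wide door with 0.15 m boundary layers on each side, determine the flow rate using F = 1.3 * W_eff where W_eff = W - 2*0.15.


W_eff = 1.709 - 0.30 = 1.409 m
F = 1.3 * 1.409 = 1.8317 persons/s

1.8317 persons/s


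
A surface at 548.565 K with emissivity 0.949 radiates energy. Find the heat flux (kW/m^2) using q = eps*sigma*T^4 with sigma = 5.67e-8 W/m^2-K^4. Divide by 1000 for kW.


T^4 = 9.0555e+10
q = 0.949 * 5.67e-8 * 9.0555e+10 / 1000 = 4.8726 kW/m^2

4.8726 kW/m^2


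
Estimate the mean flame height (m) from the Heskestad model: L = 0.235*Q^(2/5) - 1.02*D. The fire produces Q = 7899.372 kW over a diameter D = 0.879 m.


Q^(2/5) = 36.227
0.235 * Q^(2/5) = 8.5134
1.02 * D = 0.89658
L = 7.6169 m

7.6169 m


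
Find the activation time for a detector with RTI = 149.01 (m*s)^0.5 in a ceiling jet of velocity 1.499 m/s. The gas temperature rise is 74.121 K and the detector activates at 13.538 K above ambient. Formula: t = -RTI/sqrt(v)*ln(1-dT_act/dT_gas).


dT_act/dT_gas = 0.18265
ln(1 - 0.18265) = -0.20168
t = -149.01 / sqrt(1.499) * -0.20168 = 24.546 s

24.546 s


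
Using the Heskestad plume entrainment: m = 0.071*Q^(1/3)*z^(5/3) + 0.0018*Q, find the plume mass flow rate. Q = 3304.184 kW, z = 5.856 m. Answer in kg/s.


Q^(1/3) = 14.894
z^(5/3) = 19.025
First term = 0.071 * 14.894 * 19.025 = 20.119
Second term = 0.0018 * 3304.184 = 5.9475
m = 26.067 kg/s

26.067 kg/s


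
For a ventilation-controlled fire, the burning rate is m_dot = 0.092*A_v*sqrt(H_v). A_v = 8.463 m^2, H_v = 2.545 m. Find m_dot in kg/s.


sqrt(H_v) = 1.5953
m_dot = 0.092 * 8.463 * 1.5953 = 1.2421 kg/s

1.2421 kg/s


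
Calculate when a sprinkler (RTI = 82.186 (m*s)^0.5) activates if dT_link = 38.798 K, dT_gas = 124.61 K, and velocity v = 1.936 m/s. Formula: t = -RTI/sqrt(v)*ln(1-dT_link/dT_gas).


dT_link/dT_gas = 0.31136
ln(1 - 0.31136) = -0.37303
t = -82.186 / sqrt(1.936) * -0.37303 = 22.034 s

22.034 s


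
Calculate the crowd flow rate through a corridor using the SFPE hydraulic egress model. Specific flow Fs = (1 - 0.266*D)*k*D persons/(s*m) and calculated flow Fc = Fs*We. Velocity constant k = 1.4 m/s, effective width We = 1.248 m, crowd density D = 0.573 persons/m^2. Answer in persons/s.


1 - 0.266*D = 1 - 0.266*0.573 = 0.84758
Fs = 0.84758 * 1.4 * 0.573 = 0.67993 persons/(s*m)
Fc = 0.67993 * 1.248 = 0.84855 persons/s

0.84855 persons/s


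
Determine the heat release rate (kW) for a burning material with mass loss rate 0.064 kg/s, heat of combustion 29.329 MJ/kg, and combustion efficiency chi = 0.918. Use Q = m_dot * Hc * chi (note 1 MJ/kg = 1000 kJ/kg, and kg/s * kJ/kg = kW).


Hc = 29.329 MJ/kg = 29.329 * 1000 kJ/kg = 29329 kJ/kg
Q = 0.064 kg/s * 29329 kJ/kg * 0.918 = 1723.1 kW

1723.1 kW


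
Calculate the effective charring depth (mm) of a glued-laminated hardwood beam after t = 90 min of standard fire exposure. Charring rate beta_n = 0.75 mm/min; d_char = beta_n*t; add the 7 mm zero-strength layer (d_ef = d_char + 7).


d_char = 0.75 * 90 = 67.5 mm
d_ef = 67.5 + 1.0*7 = 74.5 mm

74.5 mm


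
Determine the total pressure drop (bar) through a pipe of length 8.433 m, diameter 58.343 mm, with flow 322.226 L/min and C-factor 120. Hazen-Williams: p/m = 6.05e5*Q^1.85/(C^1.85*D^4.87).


Q^1.85 = 43661
C^1.85 = 7022.4
D^4.87 = 3.9844e+08
p/m = 0.0094407 bar/m
p_total = 0.0094407 * 8.433 = 0.079613 bar

0.079613 bar


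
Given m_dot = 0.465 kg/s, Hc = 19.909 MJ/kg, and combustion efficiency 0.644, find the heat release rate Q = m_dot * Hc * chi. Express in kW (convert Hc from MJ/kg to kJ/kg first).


Hc = 19.909 MJ/kg = 19.909 * 1000 kJ/kg = 19909 kJ/kg
Q = 0.465 kg/s * 19909 kJ/kg * 0.644 = 5961.9 kW

5961.9 kW


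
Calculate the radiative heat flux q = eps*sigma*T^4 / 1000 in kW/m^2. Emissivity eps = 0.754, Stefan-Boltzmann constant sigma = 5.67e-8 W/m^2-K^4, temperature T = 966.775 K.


T^4 = 8.7358e+11
q = 0.754 * 5.67e-8 * 8.7358e+11 / 1000 = 37.347 kW/m^2

37.347 kW/m^2


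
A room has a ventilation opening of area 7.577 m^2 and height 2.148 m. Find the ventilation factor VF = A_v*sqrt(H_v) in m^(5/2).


sqrt(H_v) = 1.4656
VF = 7.577 * 1.4656 = 11.105 m^(5/2)

11.105 m^(5/2)


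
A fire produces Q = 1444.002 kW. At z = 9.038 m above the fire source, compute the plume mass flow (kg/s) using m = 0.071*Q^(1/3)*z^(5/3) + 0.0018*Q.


Q^(1/3) = 11.303
z^(5/3) = 39.215
First term = 0.071 * 11.303 * 39.215 = 31.470
Second term = 0.0018 * 1444.002 = 2.5992
m = 34.070 kg/s

34.070 kg/s


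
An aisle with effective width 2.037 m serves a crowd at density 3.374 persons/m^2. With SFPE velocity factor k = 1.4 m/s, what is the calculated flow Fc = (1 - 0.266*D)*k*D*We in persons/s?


1 - 0.266*D = 1 - 0.266*3.374 = 0.10252
Fs = 0.10252 * 1.4 * 3.374 = 0.48424 persons/(s*m)
Fc = 0.48424 * 2.037 = 0.98641 persons/s

0.98641 persons/s


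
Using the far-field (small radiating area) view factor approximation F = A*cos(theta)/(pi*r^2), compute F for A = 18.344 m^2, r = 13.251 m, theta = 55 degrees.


cos(55 deg) = 0.57358
pi*r^2 = 551.63
F = 18.344 * 0.57358 / 551.63 = 0.019074

0.019074


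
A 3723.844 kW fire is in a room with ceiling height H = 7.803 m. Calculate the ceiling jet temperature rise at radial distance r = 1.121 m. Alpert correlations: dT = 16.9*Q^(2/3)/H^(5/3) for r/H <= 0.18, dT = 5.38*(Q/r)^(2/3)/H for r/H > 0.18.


r/H = 1.121 / 7.803 = 0.14366
r/H <= 0.18, so dT = 16.9*Q^(2/3)/H^(5/3)
Q^(2/3) = 240.25
H^(5/3) = 30.697
dT = 16.9 * 240.25 / 30.697 = 132.27 K

132.27 K


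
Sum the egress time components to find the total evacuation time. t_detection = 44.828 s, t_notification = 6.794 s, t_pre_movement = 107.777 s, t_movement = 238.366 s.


Total = 44.828 + 6.794 + 107.777 + 238.366 = 397.765 s

397.765 s


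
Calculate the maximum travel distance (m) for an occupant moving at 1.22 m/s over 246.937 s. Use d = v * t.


d = 1.22 * 246.937 = 301.26 m

301.26 m


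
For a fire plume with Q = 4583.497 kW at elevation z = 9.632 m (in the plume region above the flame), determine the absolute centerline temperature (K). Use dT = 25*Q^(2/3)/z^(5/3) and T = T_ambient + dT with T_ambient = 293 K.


Q^(2/3) = 275.93
z^(5/3) = 43.604
dT = 25 * 275.93 / 43.604 = 158.20 K
T = 293 + 158.20 = 451.20 K

451.20 K


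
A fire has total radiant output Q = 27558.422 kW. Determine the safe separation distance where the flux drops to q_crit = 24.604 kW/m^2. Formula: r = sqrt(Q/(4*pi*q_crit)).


4*pi*q_crit = 309.18
Q/(4*pi*q_crit) = 89.133
r = sqrt(89.133) = 9.4410 m

9.4410 m


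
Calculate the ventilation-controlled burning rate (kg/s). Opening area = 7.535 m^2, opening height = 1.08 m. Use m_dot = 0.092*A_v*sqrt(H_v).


sqrt(H_v) = 1.0392
m_dot = 0.092 * 7.535 * 1.0392 = 0.72042 kg/s

0.72042 kg/s


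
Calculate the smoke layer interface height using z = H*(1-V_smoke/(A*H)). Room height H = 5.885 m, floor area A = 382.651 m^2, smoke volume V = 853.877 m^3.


V/(A*H) = 0.37918
1 - 0.37918 = 0.62082
z = 5.885 * 0.62082 = 3.6535 m

3.6535 m
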